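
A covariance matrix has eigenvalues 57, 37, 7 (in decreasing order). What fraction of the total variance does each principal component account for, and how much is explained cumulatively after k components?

Step 1 — total variance = trace(Sigma) = Σ λ_i = 57 + 37 + 7 = 101.

Step 2 — fraction explained by component i = λ_i / Σ λ:
  PC1: 57/101 = 0.5644
  PC2: 37/101 = 0.3663
  PC3: 7/101 = 0.0693

Step 3 — cumulative fraction after k components = (λ_1 + ... + λ_k) / Σ λ:
  k = 1: 57/101 = 0.5644
  k = 2: (57 + 37)/101 = 94/101 = 0.9307
  k = 3: (57 + 37 + 7)/101 = 101/101 = 1

Summary (fraction, with percent):

explained: PC1 0.5644 (56.44%), PC2 0.3663 (36.63%), PC3 0.0693 (6.93%);  cumulative: 0.5644, 0.9307, 1


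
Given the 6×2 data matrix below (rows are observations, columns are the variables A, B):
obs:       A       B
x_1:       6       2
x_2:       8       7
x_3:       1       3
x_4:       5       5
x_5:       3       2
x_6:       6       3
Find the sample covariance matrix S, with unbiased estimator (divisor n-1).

Step 1 — column means:
  mean(A) = (6 + 8 + 1 + 5 + 3 + 6) / 6 = 29/6 = 4.8333
  mean(B) = (2 + 7 + 3 + 5 + 2 + 3) / 6 = 22/6 = 3.6667

Step 2 — sample covariance S[i,j] = (1/(n-1)) · Σ_k (x_{k,i} - mean_i) · (x_{k,j} - mean_j), with n-1 = 5.
  S[A,A] = ((1.1667)·(1.1667) + (3.1667)·(3.1667) + (-3.8333)·(-3.8333) + (0.1667)·(0.1667) + (-1.8333)·(-1.8333) + (1.1667)·(1.1667)) / 5 = 30.8333/5 = 6.1667
  S[A,B] = ((1.1667)·(-1.6667) + (3.1667)·(3.3333) + (-3.8333)·(-0.6667) + (0.1667)·(1.3333) + (-1.8333)·(-1.6667) + (1.1667)·(-0.6667)) / 5 = 13.6667/5 = 2.7333
  S[B,B] = ((-1.6667)·(-1.6667) + (3.3333)·(3.3333) + (-0.6667)·(-0.6667) + (1.3333)·(1.3333) + (-1.6667)·(-1.6667) + (-0.6667)·(-0.6667)) / 5 = 19.3333/5 = 3.8667

S is symmetric (S[j,i] = S[i,j]). Assembling:

S = [[6.1667, 2.7333],
 [2.7333, 3.8667]]


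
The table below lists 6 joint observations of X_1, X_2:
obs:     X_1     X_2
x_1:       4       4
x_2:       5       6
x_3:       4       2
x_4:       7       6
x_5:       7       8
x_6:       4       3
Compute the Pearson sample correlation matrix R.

Step 1 — column means:
  mean(X_1) = (4 + 5 + 4 + 7 + 7 + 4) / 6 = 31/6 = 5.1667
  mean(X_2) = (4 + 6 + 2 + 6 + 8 + 3) / 6 = 29/6 = 4.8333

Step 2 — sample variances and covariances s[i,j] = (1/(n-1)) · Σ_k (x_{k,i} - mean_i) · (x_{k,j} - mean_j), with n-1 = 5:
  s[X_1,X_1] = ((-1.1667)·(-1.1667) + (-0.1667)·(-0.1667) + (-1.1667)·(-1.1667) + (1.8333)·(1.8333) + (1.8333)·(1.8333) + (-1.1667)·(-1.1667)) / 5 = 10.8333/5 = 2.1667
  s[X_1,X_2] = ((-1.1667)·(-0.8333) + (-0.1667)·(1.1667) + (-1.1667)·(-2.8333) + (1.8333)·(1.1667) + (1.8333)·(3.1667) + (-1.1667)·(-1.8333)) / 5 = 14.1667/5 = 2.8333
  s[X_2,X_2] = ((-0.8333)·(-0.8333) + (1.1667)·(1.1667) + (-2.8333)·(-2.8333) + (1.1667)·(1.1667) + (3.1667)·(3.1667) + (-1.8333)·(-1.8333)) / 5 = 24.8333/5 = 4.9667
  Sample standard deviations s_i = √(s[i,i]):
  s(X_1) = √(2.1667) = 1.472
  s(X_2) = √(4.9667) = 2.2286

Step 3 — r_{ij} = s_{ij} / (s_i · s_j):
  r[X_1,X_1] = 1 (diagonal).
  r[X_1,X_2] = 2.8333 / (1.472 · 2.2286) = 2.8333 / 3.2804 = 0.8637
  r[X_2,X_2] = 1 (diagonal).

R is symmetric with unit diagonal. Assembling:

R = [[1, 0.8637],
 [0.8637, 1]]


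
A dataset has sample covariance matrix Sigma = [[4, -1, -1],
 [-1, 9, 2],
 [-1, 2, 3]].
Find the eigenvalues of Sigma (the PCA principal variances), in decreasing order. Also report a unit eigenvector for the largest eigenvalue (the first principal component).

Step 1 — characteristic polynomial p(λ) = det(λI - Sigma) = λ³ - tr·λ² + c_1·λ - det, where tr = trace, c_1 = sum of the principal 2×2 minors, det = det(Sigma):
  tr = 4 + 9 + 3 = 16,
  c_1 = (4·9 - (-1)²) + (4·3 - (-1)²) + (9·3 - (2)²) = 35 + 11 + 23 = 69,
  det = 4·(9·3 - (2)²) - (-1)·((-1)·3 - (2)·(-1)) + (-1)·((-1)·(2) - 9·(-1)) = 4·(23) - (-1)·(-1) + (-1)·(7) = 84.
  So p(λ) = λ³ - 16λ² + 69λ - 84.
Step 2 — look for an integer root (rational root theorem: any rational root is an integer divisor of 84). Testing λ = 4:
  p(4) = 64 - 256 + 276 - 84 = 0  ✓
  Dividing out (λ - 4): p(λ) = (λ - 4)(λ² - 12λ + 21).
Step 3 — remaining eigenvalues from the quadratic λ² - 12λ + 21 = 0:
  Δ = 12² - 4·21 = 144 - 84 = 60,  λ = (12 ± √60)/2 = (12 ± 7.746)/2 ≈ 9.873 or 2.127.
  Sorted: λ_1 = 9.873,  λ_2 = 4,  λ_3 = 2.127  (check: sum = 16 = tr ✓).

Step 4 — unit eigenvector for λ_1 ≈ 9.873: v spans the null space of (Sigma - λ_1 I), whose rows are
  r_1 = (-5.873, -1, -1),  r_2 = (-1, -0.873, 2),  r_3 = (-1, 2, -6.873).
  v is orthogonal to every row, so take v ∝ r_1 × r_2 = ((-1)·(2) - (-1)·(-0.873), (-1)·(-1) - (-5.873)·(2), (-5.873)·(-0.873) - (-1)·(-1)) ≈ (-2.873, 12.746, 4.127).
  Rescale (multiply by -1 so the first nonzero entry is positive): u = (2.873, -12.746, -4.127).
  ||u|| = √((2.873)² + (-12.746)² + (-4.127)²) = √(187.746) ≈ 13.702,  v_1 = u/||u|| ≈ (0.2097, -0.9302, -0.3012) (||v_1|| = 1).

λ_1 = 9.873,  λ_2 = 4,  λ_3 = 2.127;  v_1 ≈ (0.2097, -0.9302, -0.3012)


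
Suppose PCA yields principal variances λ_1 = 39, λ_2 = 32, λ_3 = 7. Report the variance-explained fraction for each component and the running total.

Step 1 — total variance = trace(Sigma) = Σ λ_i = 39 + 32 + 7 = 78.

Step 2 — fraction explained by component i = λ_i / Σ λ:
  PC1: 39/78 = 0.5
  PC2: 32/78 = 0.4103
  PC3: 7/78 = 0.0897

Step 3 — cumulative fraction after k components = (λ_1 + ... + λ_k) / Σ λ:
  k = 1: 39/78 = 0.5
  k = 2: (39 + 32)/78 = 71/78 = 0.9103
  k = 3: (39 + 32 + 7)/78 = 78/78 = 1

Summary (fraction, with percent):

explained: PC1 0.5 (50%), PC2 0.4103 (41.03%), PC3 0.0897 (8.97%);  cumulative: 0.5, 0.9103, 1


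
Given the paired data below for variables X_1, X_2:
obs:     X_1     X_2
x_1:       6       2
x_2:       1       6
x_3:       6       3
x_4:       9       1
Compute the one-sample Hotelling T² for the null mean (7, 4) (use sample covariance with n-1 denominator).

Step 1 — sample mean vector:
  mean(X_1) = (6 + 1 + 6 + 9) / 4 = 22/4 = 5.5
  mean(X_2) = (2 + 6 + 3 + 1) / 4 = 12/4 = 3
  x̄ = (5.5, 3),  deviation x̄ - mu_0 = (5.5, 3) - (7, 4) = (-1.5, -1).

Step 2 — sample covariance matrix, S[i,j] = (1/(n-1)) · Σ_k (x_{k,i} - mean_i) · (x_{k,j} - mean_j), divisor n-1 = 3:
  S[X_1,X_1] = ((0.5)·(0.5) + (-4.5)·(-4.5) + (0.5)·(0.5) + (3.5)·(3.5)) / 3 = 33/3 = 11
  S[X_1,X_2] = ((0.5)·(-1) + (-4.5)·(3) + (0.5)·(0) + (3.5)·(-2)) / 3 = -21/3 = -7
  S[X_2,X_2] = ((-1)·(-1) + (3)·(3) + (0)·(0) + (-2)·(-2)) / 3 = 14/3 = 4.6667
  S = [[11, -7],
 [-7, 4.6667]].

Step 3 — invert S. det(S) = 11·4.6667 - (-7)² = 2.3333.
  S^{-1} = (1/det) · [[d, -b], [-b, a]] = [[2, 3],
 [3, 4.7143]].

Step 4 — quadratic form (x̄ - mu_0)^T · S^{-1} · (x̄ - mu_0):
  S^{-1} · (x̄ - mu_0) = (-6, -9.2143),
  (x̄ - mu_0)^T · [...] = (-1.5)·(-6) + (-1)·(-9.2143) = 18.2143.

Step 5 — scale by n: T² = 4 · 18.2143 = 72.8571.

T² ≈ 72.8571


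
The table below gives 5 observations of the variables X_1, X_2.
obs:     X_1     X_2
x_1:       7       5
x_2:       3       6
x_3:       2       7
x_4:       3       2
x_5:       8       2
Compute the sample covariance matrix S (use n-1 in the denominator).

Step 1 — column means:
  mean(X_1) = (7 + 3 + 2 + 3 + 8) / 5 = 23/5 = 4.6
  mean(X_2) = (5 + 6 + 7 + 2 + 2) / 5 = 22/5 = 4.4

Step 2 — sample covariance S[i,j] = (1/(n-1)) · Σ_k (x_{k,i} - mean_i) · (x_{k,j} - mean_j), with n-1 = 4.
  S[X_1,X_1] = ((2.4)·(2.4) + (-1.6)·(-1.6) + (-2.6)·(-2.6) + (-1.6)·(-1.6) + (3.4)·(3.4)) / 4 = 29.2/4 = 7.3
  S[X_1,X_2] = ((2.4)·(0.6) + (-1.6)·(1.6) + (-2.6)·(2.6) + (-1.6)·(-2.4) + (3.4)·(-2.4)) / 4 = -12.2/4 = -3.05
  S[X_2,X_2] = ((0.6)·(0.6) + (1.6)·(1.6) + (2.6)·(2.6) + (-2.4)·(-2.4) + (-2.4)·(-2.4)) / 4 = 21.2/4 = 5.3

S is symmetric (S[j,i] = S[i,j]). Assembling:

S = [[7.3, -3.05],
 [-3.05, 5.3]]


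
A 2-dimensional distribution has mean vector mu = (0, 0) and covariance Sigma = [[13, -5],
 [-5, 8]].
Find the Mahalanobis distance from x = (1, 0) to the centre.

Step 1 — centre the observation: (x - mu) = (1, 0).

Step 2 — invert Sigma. det(Sigma) = 13·8 - (-5)² = 79.
  Sigma^{-1} = (1/det) · [[d, -b], [-b, a]] = [[0.1013, 0.0633],
 [0.0633, 0.1646]].

Step 3 — form the quadratic (x - mu)^T · Sigma^{-1} · (x - mu):
  Sigma^{-1} · (x - mu) = (0.1013, 0.0633).
  (x - mu)^T · [Sigma^{-1} · (x - mu)] = (1)·(0.1013) + (0)·(0.0633) = 0.1013.

Step 4 — take square root: d = √(0.1013) ≈ 0.3182.

d(x, mu) = √(0.1013) ≈ 0.3182


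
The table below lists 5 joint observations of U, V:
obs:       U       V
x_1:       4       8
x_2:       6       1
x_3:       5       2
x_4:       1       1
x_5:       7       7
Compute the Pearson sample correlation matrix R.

Step 1 — column means:
  mean(U) = (4 + 6 + 5 + 1 + 7) / 5 = 23/5 = 4.6
  mean(V) = (8 + 1 + 2 + 1 + 7) / 5 = 19/5 = 3.8

Step 2 — sample variances and covariances s[i,j] = (1/(n-1)) · Σ_k (x_{k,i} - mean_i) · (x_{k,j} - mean_j), with n-1 = 4:
  s[U,U] = ((-0.6)·(-0.6) + (1.4)·(1.4) + (0.4)·(0.4) + (-3.6)·(-3.6) + (2.4)·(2.4)) / 4 = 21.2/4 = 5.3
  s[U,V] = ((-0.6)·(4.2) + (1.4)·(-2.8) + (0.4)·(-1.8) + (-3.6)·(-2.8) + (2.4)·(3.2)) / 4 = 10.6/4 = 2.65
  s[V,V] = ((4.2)·(4.2) + (-2.8)·(-2.8) + (-1.8)·(-1.8) + (-2.8)·(-2.8) + (3.2)·(3.2)) / 4 = 46.8/4 = 11.7
  Sample standard deviations s_i = √(s[i,i]):
  s(U) = √(5.3) = 2.3022
  s(V) = √(11.7) = 3.4205

Step 3 — r_{ij} = s_{ij} / (s_i · s_j):
  r[U,U] = 1 (diagonal).
  r[U,V] = 2.65 / (2.3022 · 3.4205) = 2.65 / 7.8746 = 0.3365
  r[V,V] = 1 (diagonal).

R is symmetric with unit diagonal. Assembling:

R = [[1, 0.3365],
 [0.3365, 1]]


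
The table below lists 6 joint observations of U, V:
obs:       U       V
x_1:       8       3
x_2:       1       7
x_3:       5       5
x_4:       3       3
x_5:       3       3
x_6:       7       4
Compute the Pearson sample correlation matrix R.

Step 1 — column means:
  mean(U) = (8 + 1 + 5 + 3 + 3 + 7) / 6 = 27/6 = 4.5
  mean(V) = (3 + 7 + 5 + 3 + 3 + 4) / 6 = 25/6 = 4.1667

Step 2 — sample variances and covariances s[i,j] = (1/(n-1)) · Σ_k (x_{k,i} - mean_i) · (x_{k,j} - mean_j), with n-1 = 5:
  s[U,U] = ((3.5)·(3.5) + (-3.5)·(-3.5) + (0.5)·(0.5) + (-1.5)·(-1.5) + (-1.5)·(-1.5) + (2.5)·(2.5)) / 5 = 35.5/5 = 7.1
  s[U,V] = ((3.5)·(-1.1667) + (-3.5)·(2.8333) + (0.5)·(0.8333) + (-1.5)·(-1.1667) + (-1.5)·(-1.1667) + (2.5)·(-0.1667)) / 5 = -10.5/5 = -2.1
  s[V,V] = ((-1.1667)·(-1.1667) + (2.8333)·(2.8333) + (0.8333)·(0.8333) + (-1.1667)·(-1.1667) + (-1.1667)·(-1.1667) + (-0.1667)·(-0.1667)) / 5 = 12.8333/5 = 2.5667
  Sample standard deviations s_i = √(s[i,i]):
  s(U) = √(7.1) = 2.6646
  s(V) = √(2.5667) = 1.6021

Step 3 — r_{ij} = s_{ij} / (s_i · s_j):
  r[U,U] = 1 (diagonal).
  r[U,V] = -2.1 / (2.6646 · 1.6021) = -2.1 / 4.2689 = -0.4919
  r[V,V] = 1 (diagonal).

R is symmetric with unit diagonal. Assembling:

R = [[1, -0.4919],
 [-0.4919, 1]]


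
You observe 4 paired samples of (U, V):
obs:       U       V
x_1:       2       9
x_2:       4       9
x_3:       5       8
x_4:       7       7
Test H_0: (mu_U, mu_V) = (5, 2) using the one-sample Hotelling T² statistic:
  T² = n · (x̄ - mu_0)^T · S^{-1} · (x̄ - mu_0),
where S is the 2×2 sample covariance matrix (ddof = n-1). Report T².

Step 1 — sample mean vector:
  mean(U) = (2 + 4 + 5 + 7) / 4 = 18/4 = 4.5
  mean(V) = (9 + 9 + 8 + 7) / 4 = 33/4 = 8.25
  x̄ = (4.5, 8.25),  deviation x̄ - mu_0 = (4.5, 8.25) - (5, 2) = (-0.5, 6.25).

Step 2 — sample covariance matrix, S[i,j] = (1/(n-1)) · Σ_k (x_{k,i} - mean_i) · (x_{k,j} - mean_j), divisor n-1 = 3:
  S[U,U] = ((-2.5)·(-2.5) + (-0.5)·(-0.5) + (0.5)·(0.5) + (2.5)·(2.5)) / 3 = 13/3 = 4.3333
  S[U,V] = ((-2.5)·(0.75) + (-0.5)·(0.75) + (0.5)·(-0.25) + (2.5)·(-1.25)) / 3 = -5.5/3 = -1.8333
  S[V,V] = ((0.75)·(0.75) + (0.75)·(0.75) + (-0.25)·(-0.25) + (-1.25)·(-1.25)) / 3 = 2.75/3 = 0.9167
  S = [[4.3333, -1.8333],
 [-1.8333, 0.9167]].

Step 3 — invert S. det(S) = 4.3333·0.9167 - (-1.8333)² = 0.6111.
  S^{-1} = (1/det) · [[d, -b], [-b, a]] = [[1.5, 3],
 [3, 7.0909]].

Step 4 — quadratic form (x̄ - mu_0)^T · S^{-1} · (x̄ - mu_0):
  S^{-1} · (x̄ - mu_0) = (18, 42.8182),
  (x̄ - mu_0)^T · [...] = (-0.5)·(18) + (6.25)·(42.8182) = 258.6136.

Step 5 — scale by n: T² = 4 · 258.6136 = 1034.4545.

T² ≈ 1034.4545


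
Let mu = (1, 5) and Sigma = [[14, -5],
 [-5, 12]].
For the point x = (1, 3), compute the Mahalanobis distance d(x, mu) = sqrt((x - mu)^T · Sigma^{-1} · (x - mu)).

Step 1 — centre the observation: (x - mu) = (0, -2).

Step 2 — invert Sigma. det(Sigma) = 14·12 - (-5)² = 143.
  Sigma^{-1} = (1/det) · [[d, -b], [-b, a]] = [[0.0839, 0.035],
 [0.035, 0.0979]].

Step 3 — form the quadratic (x - mu)^T · Sigma^{-1} · (x - mu):
  Sigma^{-1} · (x - mu) = (-0.0699, -0.1958).
  (x - mu)^T · [Sigma^{-1} · (x - mu)] = (0)·(-0.0699) + (-2)·(-0.1958) = 0.3916.

Step 4 — take square root: d = √(0.3916) ≈ 0.6258.

d(x, mu) = √(0.3916) ≈ 0.6258


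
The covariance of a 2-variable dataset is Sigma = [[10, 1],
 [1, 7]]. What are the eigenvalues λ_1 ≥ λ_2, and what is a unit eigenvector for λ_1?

Step 1 — characteristic polynomial of 2×2 Sigma:
  det(Sigma - λI) = λ² - trace · λ + det = 0.
  trace = 10 + 7 = 17, det = 10·7 - (1)² = 69.
Step 2 — discriminant:
  Δ = trace² - 4·det = 289 - 276 = 13.
Step 3 — eigenvalues:
  λ = (trace ± √Δ)/2 = (17 ± 3.6056)/2,
  λ_1 = 10.3028,  λ_2 = 6.6972.

Step 4 — unit eigenvector for λ_1: solve (Sigma - λ_1 I)v = 0. First row:
  (10 - 10.3028)·v_x + (1)·v_y = 0, i.e. (-0.3028)·v_x + (1)·v_y = 0,
  so v ∝ (b, λ_1 - a) = (1, 0.3028) = u.
  ||u|| = √((1)² + (0.3028)²) = √(1.0917) ≈ 1.0448,
  v_1 = u/||u|| ≈ (0.9571, 0.2898) (||v_1|| = 1).

λ_1 = 10.3028,  λ_2 = 6.6972;  v_1 ≈ (0.9571, 0.2898)


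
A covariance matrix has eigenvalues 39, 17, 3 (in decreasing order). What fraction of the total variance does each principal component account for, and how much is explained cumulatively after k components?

Step 1 — total variance = trace(Sigma) = Σ λ_i = 39 + 17 + 3 = 59.

Step 2 — fraction explained by component i = λ_i / Σ λ:
  PC1: 39/59 = 0.661
  PC2: 17/59 = 0.2881
  PC3: 3/59 = 0.0508

Step 3 — cumulative fraction after k components = (λ_1 + ... + λ_k) / Σ λ:
  k = 1: 39/59 = 0.661
  k = 2: (39 + 17)/59 = 56/59 = 0.9492
  k = 3: (39 + 17 + 3)/59 = 59/59 = 1

Summary (fraction, with percent):

explained: PC1 0.661 (66.1%), PC2 0.2881 (28.81%), PC3 0.0508 (5.08%);  cumulative: 0.661, 0.9492, 1


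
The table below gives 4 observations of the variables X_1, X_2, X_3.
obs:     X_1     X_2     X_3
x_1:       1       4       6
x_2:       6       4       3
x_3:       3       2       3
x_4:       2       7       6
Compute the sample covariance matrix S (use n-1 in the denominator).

Step 1 — column means:
  mean(X_1) = (1 + 6 + 3 + 2) / 4 = 12/4 = 3
  mean(X_2) = (4 + 4 + 2 + 7) / 4 = 17/4 = 4.25
  mean(X_3) = (6 + 3 + 3 + 6) / 4 = 18/4 = 4.5

Step 2 — sample covariance S[i,j] = (1/(n-1)) · Σ_k (x_{k,i} - mean_i) · (x_{k,j} - mean_j), with n-1 = 3.
  S[X_1,X_1] = ((-2)·(-2) + (3)·(3) + (0)·(0) + (-1)·(-1)) / 3 = 14/3 = 4.6667
  S[X_1,X_2] = ((-2)·(-0.25) + (3)·(-0.25) + (0)·(-2.25) + (-1)·(2.75)) / 3 = -3/3 = -1
  S[X_1,X_3] = ((-2)·(1.5) + (3)·(-1.5) + (0)·(-1.5) + (-1)·(1.5)) / 3 = -9/3 = -3
  S[X_2,X_2] = ((-0.25)·(-0.25) + (-0.25)·(-0.25) + (-2.25)·(-2.25) + (2.75)·(2.75)) / 3 = 12.75/3 = 4.25
  S[X_2,X_3] = ((-0.25)·(1.5) + (-0.25)·(-1.5) + (-2.25)·(-1.5) + (2.75)·(1.5)) / 3 = 7.5/3 = 2.5
  S[X_3,X_3] = ((1.5)·(1.5) + (-1.5)·(-1.5) + (-1.5)·(-1.5) + (1.5)·(1.5)) / 3 = 9/3 = 3

S is symmetric (S[j,i] = S[i,j]). Assembling:

S = [[4.6667, -1, -3],
 [-1, 4.25, 2.5],
 [-3, 2.5, 3]]


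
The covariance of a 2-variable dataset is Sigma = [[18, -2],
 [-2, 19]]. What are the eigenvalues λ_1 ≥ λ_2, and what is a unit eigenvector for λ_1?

Step 1 — characteristic polynomial of 2×2 Sigma:
  det(Sigma - λI) = λ² - trace · λ + det = 0.
  trace = 18 + 19 = 37, det = 18·19 - (-2)² = 338.
Step 2 — discriminant:
  Δ = trace² - 4·det = 1369 - 1352 = 17.
Step 3 — eigenvalues:
  λ = (trace ± √Δ)/2 = (37 ± 4.1231)/2,
  λ_1 = 20.5616,  λ_2 = 16.4384.

Step 4 — unit eigenvector for λ_1: solve (Sigma - λ_1 I)v = 0. First row:
  (18 - 20.5616)·v_x + (-2)·v_y = 0, i.e. (-2.5616)·v_x + (-2)·v_y = 0,
  so v ∝ (b, λ_1 - a) = (-2, 2.5616); multiply by -1 so the first entry is positive: u = (2, -2.5616).
  ||u|| = √((2)² + (-2.5616)²) = √(10.5616) ≈ 3.2499,
  v_1 = u/||u|| ≈ (0.6154, -0.7882) (||v_1|| = 1).

λ_1 = 20.5616,  λ_2 = 16.4384;  v_1 ≈ (0.6154, -0.7882)


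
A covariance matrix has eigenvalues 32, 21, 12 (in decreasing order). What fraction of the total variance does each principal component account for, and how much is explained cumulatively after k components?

Step 1 — total variance = trace(Sigma) = Σ λ_i = 32 + 21 + 12 = 65.

Step 2 — fraction explained by component i = λ_i / Σ λ:
  PC1: 32/65 = 0.4923
  PC2: 21/65 = 0.3231
  PC3: 12/65 = 0.1846

Step 3 — cumulative fraction after k components = (λ_1 + ... + λ_k) / Σ λ:
  k = 1: 32/65 = 0.4923
  k = 2: (32 + 21)/65 = 53/65 = 0.8154
  k = 3: (32 + 21 + 12)/65 = 65/65 = 1

Summary (fraction, with percent):

explained: PC1 0.4923 (49.23%), PC2 0.3231 (32.31%), PC3 0.1846 (18.46%);  cumulative: 0.4923, 0.8154, 1


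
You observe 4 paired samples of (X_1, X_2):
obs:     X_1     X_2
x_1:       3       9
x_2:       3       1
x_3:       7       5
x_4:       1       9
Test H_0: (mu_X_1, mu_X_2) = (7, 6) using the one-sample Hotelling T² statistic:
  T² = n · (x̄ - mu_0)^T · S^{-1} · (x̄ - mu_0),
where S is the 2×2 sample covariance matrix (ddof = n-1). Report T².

Step 1 — sample mean vector:
  mean(X_1) = (3 + 3 + 7 + 1) / 4 = 14/4 = 3.5
  mean(X_2) = (9 + 1 + 5 + 9) / 4 = 24/4 = 6
  x̄ = (3.5, 6),  deviation x̄ - mu_0 = (3.5, 6) - (7, 6) = (-3.5, 0).

Step 2 — sample covariance matrix, S[i,j] = (1/(n-1)) · Σ_k (x_{k,i} - mean_i) · (x_{k,j} - mean_j), divisor n-1 = 3:
  S[X_1,X_1] = ((-0.5)·(-0.5) + (-0.5)·(-0.5) + (3.5)·(3.5) + (-2.5)·(-2.5)) / 3 = 19/3 = 6.3333
  S[X_1,X_2] = ((-0.5)·(3) + (-0.5)·(-5) + (3.5)·(-1) + (-2.5)·(3)) / 3 = -10/3 = -3.3333
  S[X_2,X_2] = ((3)·(3) + (-5)·(-5) + (-1)·(-1) + (3)·(3)) / 3 = 44/3 = 14.6667
  S = [[6.3333, -3.3333],
 [-3.3333, 14.6667]].

Step 3 — invert S. det(S) = 6.3333·14.6667 - (-3.3333)² = 81.7778.
  S^{-1} = (1/det) · [[d, -b], [-b, a]] = [[0.1793, 0.0408],
 [0.0408, 0.0774]].

Step 4 — quadratic form (x̄ - mu_0)^T · S^{-1} · (x̄ - mu_0):
  S^{-1} · (x̄ - mu_0) = (-0.6277, -0.1427),
  (x̄ - mu_0)^T · [...] = (-3.5)·(-0.6277) + (0)·(-0.1427) = 2.197.

Step 5 — scale by n: T² = 4 · 2.197 = 8.788.

T² ≈ 8.788


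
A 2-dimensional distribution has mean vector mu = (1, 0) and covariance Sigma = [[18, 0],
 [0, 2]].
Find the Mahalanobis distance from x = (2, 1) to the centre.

Step 1 — centre the observation: (x - mu) = (1, 1).

Step 2 — invert Sigma. det(Sigma) = 18·2 - (0)² = 36.
  Sigma^{-1} = (1/det) · [[d, -b], [-b, a]] = [[0.0556, 0],
 [0, 0.5]].

Step 3 — form the quadratic (x - mu)^T · Sigma^{-1} · (x - mu):
  Sigma^{-1} · (x - mu) = (0.0556, 0.5).
  (x - mu)^T · [Sigma^{-1} · (x - mu)] = (1)·(0.0556) + (1)·(0.5) = 0.5556.

Step 4 — take square root: d = √(0.5556) ≈ 0.7454.

d(x, mu) = √(0.5556) ≈ 0.7454


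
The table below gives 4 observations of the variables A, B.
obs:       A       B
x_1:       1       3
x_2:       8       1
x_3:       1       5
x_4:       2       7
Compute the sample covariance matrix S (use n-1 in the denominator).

Step 1 — column means:
  mean(A) = (1 + 8 + 1 + 2) / 4 = 12/4 = 3
  mean(B) = (3 + 1 + 5 + 7) / 4 = 16/4 = 4

Step 2 — sample covariance S[i,j] = (1/(n-1)) · Σ_k (x_{k,i} - mean_i) · (x_{k,j} - mean_j), with n-1 = 3.
  S[A,A] = ((-2)·(-2) + (5)·(5) + (-2)·(-2) + (-1)·(-1)) / 3 = 34/3 = 11.3333
  S[A,B] = ((-2)·(-1) + (5)·(-3) + (-2)·(1) + (-1)·(3)) / 3 = -18/3 = -6
  S[B,B] = ((-1)·(-1) + (-3)·(-3) + (1)·(1) + (3)·(3)) / 3 = 20/3 = 6.6667

S is symmetric (S[j,i] = S[i,j]). Assembling:

S = [[11.3333, -6],
 [-6, 6.6667]]


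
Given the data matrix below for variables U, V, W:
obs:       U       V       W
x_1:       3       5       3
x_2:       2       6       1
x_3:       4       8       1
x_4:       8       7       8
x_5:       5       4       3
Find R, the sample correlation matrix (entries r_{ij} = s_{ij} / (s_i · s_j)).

Step 1 — column means:
  mean(U) = (3 + 2 + 4 + 8 + 5) / 5 = 22/5 = 4.4
  mean(V) = (5 + 6 + 8 + 7 + 4) / 5 = 30/5 = 6
  mean(W) = (3 + 1 + 1 + 8 + 3) / 5 = 16/5 = 3.2

Step 2 — sample variances and covariances s[i,j] = (1/(n-1)) · Σ_k (x_{k,i} - mean_i) · (x_{k,j} - mean_j), with n-1 = 4:
  s[U,U] = ((-1.4)·(-1.4) + (-2.4)·(-2.4) + (-0.4)·(-0.4) + (3.6)·(3.6) + (0.6)·(0.6)) / 4 = 21.2/4 = 5.3
  s[U,V] = ((-1.4)·(-1) + (-2.4)·(0) + (-0.4)·(2) + (3.6)·(1) + (0.6)·(-2)) / 4 = 3/4 = 0.75
  s[U,W] = ((-1.4)·(-0.2) + (-2.4)·(-2.2) + (-0.4)·(-2.2) + (3.6)·(4.8) + (0.6)·(-0.2)) / 4 = 23.6/4 = 5.9
  s[V,V] = ((-1)·(-1) + (0)·(0) + (2)·(2) + (1)·(1) + (-2)·(-2)) / 4 = 10/4 = 2.5
  s[V,W] = ((-1)·(-0.2) + (0)·(-2.2) + (2)·(-2.2) + (1)·(4.8) + (-2)·(-0.2)) / 4 = 1/4 = 0.25
  s[W,W] = ((-0.2)·(-0.2) + (-2.2)·(-2.2) + (-2.2)·(-2.2) + (4.8)·(4.8) + (-0.2)·(-0.2)) / 4 = 32.8/4 = 8.2
  Sample standard deviations s_i = √(s[i,i]):
  s(U) = √(5.3) = 2.3022
  s(V) = √(2.5) = 1.5811
  s(W) = √(8.2) = 2.8636

Step 3 — r_{ij} = s_{ij} / (s_i · s_j):
  r[U,U] = 1 (diagonal).
  r[U,V] = 0.75 / (2.3022 · 1.5811) = 0.75 / 3.6401 = 0.206
  r[U,W] = 5.9 / (2.3022 · 2.8636) = 5.9 / 6.5924 = 0.895
  r[V,V] = 1 (diagonal).
  r[V,W] = 0.25 / (1.5811 · 2.8636) = 0.25 / 4.5277 = 0.0552
  r[W,W] = 1 (diagonal).

R is symmetric with unit diagonal. Assembling:

R = [[1, 0.206, 0.895],
 [0.206, 1, 0.0552],
 [0.895, 0.0552, 1]]


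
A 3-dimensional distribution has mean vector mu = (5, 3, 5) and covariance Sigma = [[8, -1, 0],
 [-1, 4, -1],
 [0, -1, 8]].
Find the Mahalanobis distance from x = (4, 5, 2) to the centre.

Step 1 — centre the observation: (x - mu) = (-1, 2, -3).

Step 2 — invert Sigma (cofactor / det for 3×3, or solve directly):
  Sigma^{-1} = [[0.1292, 0.0333, 0.0042],
 [0.0333, 0.2667, 0.0333],
 [0.0042, 0.0333, 0.1292]].

Step 3 — form the quadratic (x - mu)^T · Sigma^{-1} · (x - mu):
  Sigma^{-1} · (x - mu) = (-0.075, 0.4, -0.325).
  (x - mu)^T · [Sigma^{-1} · (x - mu)] = (-1)·(-0.075) + (2)·(0.4) + (-3)·(-0.325) = 1.85.

Step 4 — take square root: d = √(1.85) ≈ 1.3601.

d(x, mu) = √(1.85) ≈ 1.3601


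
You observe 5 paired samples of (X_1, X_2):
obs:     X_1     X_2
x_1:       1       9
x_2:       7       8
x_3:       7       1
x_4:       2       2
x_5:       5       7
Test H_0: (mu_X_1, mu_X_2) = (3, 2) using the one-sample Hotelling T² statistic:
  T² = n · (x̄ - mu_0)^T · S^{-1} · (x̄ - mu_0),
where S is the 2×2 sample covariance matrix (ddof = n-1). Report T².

Step 1 — sample mean vector:
  mean(X_1) = (1 + 7 + 7 + 2 + 5) / 5 = 22/5 = 4.4
  mean(X_2) = (9 + 8 + 1 + 2 + 7) / 5 = 27/5 = 5.4
  x̄ = (4.4, 5.4),  deviation x̄ - mu_0 = (4.4, 5.4) - (3, 2) = (1.4, 3.4).

Step 2 — sample covariance matrix, S[i,j] = (1/(n-1)) · Σ_k (x_{k,i} - mean_i) · (x_{k,j} - mean_j), divisor n-1 = 4:
  S[X_1,X_1] = ((-3.4)·(-3.4) + (2.6)·(2.6) + (2.6)·(2.6) + (-2.4)·(-2.4) + (0.6)·(0.6)) / 4 = 31.2/4 = 7.8
  S[X_1,X_2] = ((-3.4)·(3.6) + (2.6)·(2.6) + (2.6)·(-4.4) + (-2.4)·(-3.4) + (0.6)·(1.6)) / 4 = -7.8/4 = -1.95
  S[X_2,X_2] = ((3.6)·(3.6) + (2.6)·(2.6) + (-4.4)·(-4.4) + (-3.4)·(-3.4) + (1.6)·(1.6)) / 4 = 53.2/4 = 13.3
  S = [[7.8, -1.95],
 [-1.95, 13.3]].

Step 3 — invert S. det(S) = 7.8·13.3 - (-1.95)² = 99.9375.
  S^{-1} = (1/det) · [[d, -b], [-b, a]] = [[0.1331, 0.0195],
 [0.0195, 0.078]].

Step 4 — quadratic form (x̄ - mu_0)^T · S^{-1} · (x̄ - mu_0):
  S^{-1} · (x̄ - mu_0) = (0.2527, 0.2927),
  (x̄ - mu_0)^T · [...] = (1.4)·(0.2527) + (3.4)·(0.2927) = 1.3488.

Step 5 — scale by n: T² = 5 · 1.3488 = 6.7442.

T² ≈ 6.7442


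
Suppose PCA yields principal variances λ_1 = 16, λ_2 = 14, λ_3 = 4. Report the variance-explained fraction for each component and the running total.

Step 1 — total variance = trace(Sigma) = Σ λ_i = 16 + 14 + 4 = 34.

Step 2 — fraction explained by component i = λ_i / Σ λ:
  PC1: 16/34 = 0.4706
  PC2: 14/34 = 0.4118
  PC3: 4/34 = 0.1176

Step 3 — cumulative fraction after k components = (λ_1 + ... + λ_k) / Σ λ:
  k = 1: 16/34 = 0.4706
  k = 2: (16 + 14)/34 = 30/34 = 0.8824
  k = 3: (16 + 14 + 4)/34 = 34/34 = 1

Summary (fraction, with percent):

explained: PC1 0.4706 (47.06%), PC2 0.4118 (41.18%), PC3 0.1176 (11.76%);  cumulative: 0.4706, 0.8824, 1


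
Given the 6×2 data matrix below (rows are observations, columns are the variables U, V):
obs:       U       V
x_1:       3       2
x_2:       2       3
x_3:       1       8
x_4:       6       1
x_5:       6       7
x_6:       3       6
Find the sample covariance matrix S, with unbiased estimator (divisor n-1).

Step 1 — column means:
  mean(U) = (3 + 2 + 1 + 6 + 6 + 3) / 6 = 21/6 = 3.5
  mean(V) = (2 + 3 + 8 + 1 + 7 + 6) / 6 = 27/6 = 4.5

Step 2 — sample covariance S[i,j] = (1/(n-1)) · Σ_k (x_{k,i} - mean_i) · (x_{k,j} - mean_j), with n-1 = 5.
  S[U,U] = ((-0.5)·(-0.5) + (-1.5)·(-1.5) + (-2.5)·(-2.5) + (2.5)·(2.5) + (2.5)·(2.5) + (-0.5)·(-0.5)) / 5 = 21.5/5 = 4.3
  S[U,V] = ((-0.5)·(-2.5) + (-1.5)·(-1.5) + (-2.5)·(3.5) + (2.5)·(-3.5) + (2.5)·(2.5) + (-0.5)·(1.5)) / 5 = -8.5/5 = -1.7
  S[V,V] = ((-2.5)·(-2.5) + (-1.5)·(-1.5) + (3.5)·(3.5) + (-3.5)·(-3.5) + (2.5)·(2.5) + (1.5)·(1.5)) / 5 = 41.5/5 = 8.3

S is symmetric (S[j,i] = S[i,j]). Assembling:

S = [[4.3, -1.7],
 [-1.7, 8.3]]


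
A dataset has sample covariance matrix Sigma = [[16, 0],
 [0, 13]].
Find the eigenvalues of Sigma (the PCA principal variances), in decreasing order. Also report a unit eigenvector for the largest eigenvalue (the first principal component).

Step 1 — characteristic polynomial of 2×2 Sigma:
  det(Sigma - λI) = λ² - trace · λ + det = 0.
  trace = 16 + 13 = 29, det = 16·13 - (0)² = 208.
Step 2 — discriminant:
  Δ = trace² - 4·det = 841 - 832 = 9.
Step 3 — eigenvalues:
  λ = (trace ± √Δ)/2 = (29 ± 3)/2,
  λ_1 = 16,  λ_2 = 13.

Step 4 — unit eigenvector for λ_1: Sigma is diagonal, so its eigenvectors are the coordinate axes. λ_1 = 16 is the diagonal entry on the first coordinate axis, hence
  v_1 = (1, 0) (||v_1|| = 1).

λ_1 = 16,  λ_2 = 13;  v_1 ≈ (1, 0)


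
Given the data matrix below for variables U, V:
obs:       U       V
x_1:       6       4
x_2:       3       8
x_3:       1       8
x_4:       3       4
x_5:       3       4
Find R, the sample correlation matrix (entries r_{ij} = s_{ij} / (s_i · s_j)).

Step 1 — column means:
  mean(U) = (6 + 3 + 1 + 3 + 3) / 5 = 16/5 = 3.2
  mean(V) = (4 + 8 + 8 + 4 + 4) / 5 = 28/5 = 5.6

Step 2 — sample variances and covariances s[i,j] = (1/(n-1)) · Σ_k (x_{k,i} - mean_i) · (x_{k,j} - mean_j), with n-1 = 4:
  s[U,U] = ((2.8)·(2.8) + (-0.2)·(-0.2) + (-2.2)·(-2.2) + (-0.2)·(-0.2) + (-0.2)·(-0.2)) / 4 = 12.8/4 = 3.2
  s[U,V] = ((2.8)·(-1.6) + (-0.2)·(2.4) + (-2.2)·(2.4) + (-0.2)·(-1.6) + (-0.2)·(-1.6)) / 4 = -9.6/4 = -2.4
  s[V,V] = ((-1.6)·(-1.6) + (2.4)·(2.4) + (2.4)·(2.4) + (-1.6)·(-1.6) + (-1.6)·(-1.6)) / 4 = 19.2/4 = 4.8
  Sample standard deviations s_i = √(s[i,i]):
  s(U) = √(3.2) = 1.7889
  s(V) = √(4.8) = 2.1909

Step 3 — r_{ij} = s_{ij} / (s_i · s_j):
  r[U,U] = 1 (diagonal).
  r[U,V] = -2.4 / (1.7889 · 2.1909) = -2.4 / 3.9192 = -0.6124
  r[V,V] = 1 (diagonal).

R is symmetric with unit diagonal. Assembling:

R = [[1, -0.6124],
 [-0.6124, 1]]


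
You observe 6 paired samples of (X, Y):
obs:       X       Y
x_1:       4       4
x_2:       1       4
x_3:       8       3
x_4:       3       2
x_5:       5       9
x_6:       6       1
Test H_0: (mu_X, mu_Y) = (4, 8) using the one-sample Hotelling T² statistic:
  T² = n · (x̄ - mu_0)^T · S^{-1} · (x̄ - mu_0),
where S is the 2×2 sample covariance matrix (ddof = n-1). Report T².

Step 1 — sample mean vector:
  mean(X) = (4 + 1 + 8 + 3 + 5 + 6) / 6 = 27/6 = 4.5
  mean(Y) = (4 + 4 + 3 + 2 + 9 + 1) / 6 = 23/6 = 3.8333
  x̄ = (4.5, 3.8333),  deviation x̄ - mu_0 = (4.5, 3.8333) - (4, 8) = (0.5, -4.1667).

Step 2 — sample covariance matrix, S[i,j] = (1/(n-1)) · Σ_k (x_{k,i} - mean_i) · (x_{k,j} - mean_j), divisor n-1 = 5:
  S[X,X] = ((-0.5)·(-0.5) + (-3.5)·(-3.5) + (3.5)·(3.5) + (-1.5)·(-1.5) + (0.5)·(0.5) + (1.5)·(1.5)) / 5 = 29.5/5 = 5.9
  S[X,Y] = ((-0.5)·(0.1667) + (-3.5)·(0.1667) + (3.5)·(-0.8333) + (-1.5)·(-1.8333) + (0.5)·(5.1667) + (1.5)·(-2.8333)) / 5 = -2.5/5 = -0.5
  S[Y,Y] = ((0.1667)·(0.1667) + (0.1667)·(0.1667) + (-0.8333)·(-0.8333) + (-1.8333)·(-1.8333) + (5.1667)·(5.1667) + (-2.8333)·(-2.8333)) / 5 = 38.8333/5 = 7.7667
  S = [[5.9, -0.5],
 [-0.5, 7.7667]].

Step 3 — invert S. det(S) = 5.9·7.7667 - (-0.5)² = 45.5733.
  S^{-1} = (1/det) · [[d, -b], [-b, a]] = [[0.1704, 0.011],
 [0.011, 0.1295]].

Step 4 — quadratic form (x̄ - mu_0)^T · S^{-1} · (x̄ - mu_0):
  S^{-1} · (x̄ - mu_0) = (0.0395, -0.5339),
  (x̄ - mu_0)^T · [...] = (0.5)·(0.0395) + (-4.1667)·(-0.5339) = 2.2445.

Step 5 — scale by n: T² = 6 · 2.2445 = 13.4669.

T² ≈ 13.4669


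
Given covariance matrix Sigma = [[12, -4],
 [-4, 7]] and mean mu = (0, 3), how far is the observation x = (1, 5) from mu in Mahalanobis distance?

Step 1 — centre the observation: (x - mu) = (1, 2).

Step 2 — invert Sigma. det(Sigma) = 12·7 - (-4)² = 68.
  Sigma^{-1} = (1/det) · [[d, -b], [-b, a]] = [[0.1029, 0.0588],
 [0.0588, 0.1765]].

Step 3 — form the quadratic (x - mu)^T · Sigma^{-1} · (x - mu):
  Sigma^{-1} · (x - mu) = (0.2206, 0.4118).
  (x - mu)^T · [Sigma^{-1} · (x - mu)] = (1)·(0.2206) + (2)·(0.4118) = 1.0441.

Step 4 — take square root: d = √(1.0441) ≈ 1.0218.

d(x, mu) = √(1.0441) ≈ 1.0218


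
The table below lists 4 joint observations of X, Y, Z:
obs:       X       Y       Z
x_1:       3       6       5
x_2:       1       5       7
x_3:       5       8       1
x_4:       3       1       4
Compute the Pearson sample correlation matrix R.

Step 1 — column means:
  mean(X) = (3 + 1 + 5 + 3) / 4 = 12/4 = 3
  mean(Y) = (6 + 5 + 8 + 1) / 4 = 20/4 = 5
  mean(Z) = (5 + 7 + 1 + 4) / 4 = 17/4 = 4.25

Step 2 — sample variances and covariances s[i,j] = (1/(n-1)) · Σ_k (x_{k,i} - mean_i) · (x_{k,j} - mean_j), with n-1 = 3:
  s[X,X] = ((0)·(0) + (-2)·(-2) + (2)·(2) + (0)·(0)) / 3 = 8/3 = 2.6667
  s[X,Y] = ((0)·(1) + (-2)·(0) + (2)·(3) + (0)·(-4)) / 3 = 6/3 = 2
  s[X,Z] = ((0)·(0.75) + (-2)·(2.75) + (2)·(-3.25) + (0)·(-0.25)) / 3 = -12/3 = -4
  s[Y,Y] = ((1)·(1) + (0)·(0) + (3)·(3) + (-4)·(-4)) / 3 = 26/3 = 8.6667
  s[Y,Z] = ((1)·(0.75) + (0)·(2.75) + (3)·(-3.25) + (-4)·(-0.25)) / 3 = -8/3 = -2.6667
  s[Z,Z] = ((0.75)·(0.75) + (2.75)·(2.75) + (-3.25)·(-3.25) + (-0.25)·(-0.25)) / 3 = 18.75/3 = 6.25
  Sample standard deviations s_i = √(s[i,i]):
  s(X) = √(2.6667) = 1.633
  s(Y) = √(8.6667) = 2.9439
  s(Z) = √(6.25) = 2.5

Step 3 — r_{ij} = s_{ij} / (s_i · s_j):
  r[X,X] = 1 (diagonal).
  r[X,Y] = 2 / (1.633 · 2.9439) = 2 / 4.8074 = 0.416
  r[X,Z] = -4 / (1.633 · 2.5) = -4 / 4.0825 = -0.9798
  r[Y,Y] = 1 (diagonal).
  r[Y,Z] = -2.6667 / (2.9439 · 2.5) = -2.6667 / 7.3598 = -0.3623
  r[Z,Z] = 1 (diagonal).

R is symmetric with unit diagonal. Assembling:

R = [[1, 0.416, -0.9798],
 [0.416, 1, -0.3623],
 [-0.9798, -0.3623, 1]]


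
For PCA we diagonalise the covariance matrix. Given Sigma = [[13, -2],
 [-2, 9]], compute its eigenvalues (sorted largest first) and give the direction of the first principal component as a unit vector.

Step 1 — characteristic polynomial of 2×2 Sigma:
  det(Sigma - λI) = λ² - trace · λ + det = 0.
  trace = 13 + 9 = 22, det = 13·9 - (-2)² = 113.
Step 2 — discriminant:
  Δ = trace² - 4·det = 484 - 452 = 32.
Step 3 — eigenvalues:
  λ = (trace ± √Δ)/2 = (22 ± 5.6569)/2,
  λ_1 = 13.8284,  λ_2 = 8.1716.

Step 4 — unit eigenvector for λ_1: solve (Sigma - λ_1 I)v = 0. First row:
  (13 - 13.8284)·v_x + (-2)·v_y = 0, i.e. (-0.8284)·v_x + (-2)·v_y = 0,
  so v ∝ (b, λ_1 - a) = (-2, 0.8284); multiply by -1 so the first entry is positive: u = (2, -0.8284).
  ||u|| = √((2)² + (-0.8284)²) = √(4.6863) ≈ 2.1648,
  v_1 = u/||u|| ≈ (0.9239, -0.3827) (||v_1|| = 1).

λ_1 = 13.8284,  λ_2 = 8.1716;  v_1 ≈ (0.9239, -0.3827)


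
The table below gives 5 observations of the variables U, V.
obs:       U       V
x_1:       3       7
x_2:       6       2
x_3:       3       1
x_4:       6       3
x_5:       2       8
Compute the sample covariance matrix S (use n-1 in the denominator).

Step 1 — column means:
  mean(U) = (3 + 6 + 3 + 6 + 2) / 5 = 20/5 = 4
  mean(V) = (7 + 2 + 1 + 3 + 8) / 5 = 21/5 = 4.2

Step 2 — sample covariance S[i,j] = (1/(n-1)) · Σ_k (x_{k,i} - mean_i) · (x_{k,j} - mean_j), with n-1 = 4.
  S[U,U] = ((-1)·(-1) + (2)·(2) + (-1)·(-1) + (2)·(2) + (-2)·(-2)) / 4 = 14/4 = 3.5
  S[U,V] = ((-1)·(2.8) + (2)·(-2.2) + (-1)·(-3.2) + (2)·(-1.2) + (-2)·(3.8)) / 4 = -14/4 = -3.5
  S[V,V] = ((2.8)·(2.8) + (-2.2)·(-2.2) + (-3.2)·(-3.2) + (-1.2)·(-1.2) + (3.8)·(3.8)) / 4 = 38.8/4 = 9.7

S is symmetric (S[j,i] = S[i,j]). Assembling:

S = [[3.5, -3.5],
 [-3.5, 9.7]]


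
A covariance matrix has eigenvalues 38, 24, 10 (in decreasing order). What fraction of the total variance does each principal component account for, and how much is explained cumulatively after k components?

Step 1 — total variance = trace(Sigma) = Σ λ_i = 38 + 24 + 10 = 72.

Step 2 — fraction explained by component i = λ_i / Σ λ:
  PC1: 38/72 = 0.5278
  PC2: 24/72 = 0.3333
  PC3: 10/72 = 0.1389

Step 3 — cumulative fraction after k components = (λ_1 + ... + λ_k) / Σ λ:
  k = 1: 38/72 = 0.5278
  k = 2: (38 + 24)/72 = 62/72 = 0.8611
  k = 3: (38 + 24 + 10)/72 = 72/72 = 1

Summary (fraction, with percent):

explained: PC1 0.5278 (52.78%), PC2 0.3333 (33.33%), PC3 0.1389 (13.89%);  cumulative: 0.5278, 0.8611, 1


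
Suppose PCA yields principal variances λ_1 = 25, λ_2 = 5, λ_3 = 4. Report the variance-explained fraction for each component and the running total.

Step 1 — total variance = trace(Sigma) = Σ λ_i = 25 + 5 + 4 = 34.

Step 2 — fraction explained by component i = λ_i / Σ λ:
  PC1: 25/34 = 0.7353
  PC2: 5/34 = 0.1471
  PC3: 4/34 = 0.1176

Step 3 — cumulative fraction after k components = (λ_1 + ... + λ_k) / Σ λ:
  k = 1: 25/34 = 0.7353
  k = 2: (25 + 5)/34 = 30/34 = 0.8824
  k = 3: (25 + 5 + 4)/34 = 34/34 = 1

Summary (fraction, with percent):

explained: PC1 0.7353 (73.53%), PC2 0.1471 (14.71%), PC3 0.1176 (11.76%);  cumulative: 0.7353, 0.8824, 1


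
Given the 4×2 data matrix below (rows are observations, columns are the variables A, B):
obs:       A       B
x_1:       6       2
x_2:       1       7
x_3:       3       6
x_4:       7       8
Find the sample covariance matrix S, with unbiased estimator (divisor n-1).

Step 1 — column means:
  mean(A) = (6 + 1 + 3 + 7) / 4 = 17/4 = 4.25
  mean(B) = (2 + 7 + 6 + 8) / 4 = 23/4 = 5.75

Step 2 — sample covariance S[i,j] = (1/(n-1)) · Σ_k (x_{k,i} - mean_i) · (x_{k,j} - mean_j), with n-1 = 3.
  S[A,A] = ((1.75)·(1.75) + (-3.25)·(-3.25) + (-1.25)·(-1.25) + (2.75)·(2.75)) / 3 = 22.75/3 = 7.5833
  S[A,B] = ((1.75)·(-3.75) + (-3.25)·(1.25) + (-1.25)·(0.25) + (2.75)·(2.25)) / 3 = -4.75/3 = -1.5833
  S[B,B] = ((-3.75)·(-3.75) + (1.25)·(1.25) + (0.25)·(0.25) + (2.25)·(2.25)) / 3 = 20.75/3 = 6.9167

S is symmetric (S[j,i] = S[i,j]). Assembling:

S = [[7.5833, -1.5833],
 [-1.5833, 6.9167]]


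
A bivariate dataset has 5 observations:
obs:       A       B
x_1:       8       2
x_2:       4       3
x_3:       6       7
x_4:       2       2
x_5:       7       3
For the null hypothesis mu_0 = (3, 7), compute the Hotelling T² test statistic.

Step 1 — sample mean vector:
  mean(A) = (8 + 4 + 6 + 2 + 7) / 5 = 27/5 = 5.4
  mean(B) = (2 + 3 + 7 + 2 + 3) / 5 = 17/5 = 3.4
  x̄ = (5.4, 3.4),  deviation x̄ - mu_0 = (5.4, 3.4) - (3, 7) = (2.4, -3.6).

Step 2 — sample covariance matrix, S[i,j] = (1/(n-1)) · Σ_k (x_{k,i} - mean_i) · (x_{k,j} - mean_j), divisor n-1 = 4:
  S[A,A] = ((2.6)·(2.6) + (-1.4)·(-1.4) + (0.6)·(0.6) + (-3.4)·(-3.4) + (1.6)·(1.6)) / 4 = 23.2/4 = 5.8
  S[A,B] = ((2.6)·(-1.4) + (-1.4)·(-0.4) + (0.6)·(3.6) + (-3.4)·(-1.4) + (1.6)·(-0.4)) / 4 = 3.2/4 = 0.8
  S[B,B] = ((-1.4)·(-1.4) + (-0.4)·(-0.4) + (3.6)·(3.6) + (-1.4)·(-1.4) + (-0.4)·(-0.4)) / 4 = 17.2/4 = 4.3
  S = [[5.8, 0.8],
 [0.8, 4.3]].

Step 3 — invert S. det(S) = 5.8·4.3 - (0.8)² = 24.3.
  S^{-1} = (1/det) · [[d, -b], [-b, a]] = [[0.177, -0.0329],
 [-0.0329, 0.2387]].

Step 4 — quadratic form (x̄ - mu_0)^T · S^{-1} · (x̄ - mu_0):
  S^{-1} · (x̄ - mu_0) = (0.5432, -0.9383),
  (x̄ - mu_0)^T · [...] = (2.4)·(0.5432) + (-3.6)·(-0.9383) = 4.6815.

Step 5 — scale by n: T² = 5 · 4.6815 = 23.4074.

T² ≈ 23.4074


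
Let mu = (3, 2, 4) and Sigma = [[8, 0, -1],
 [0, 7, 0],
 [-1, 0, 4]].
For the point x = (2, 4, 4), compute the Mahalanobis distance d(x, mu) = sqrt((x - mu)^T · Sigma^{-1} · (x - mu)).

Step 1 — centre the observation: (x - mu) = (-1, 2, 0).

Step 2 — invert Sigma (cofactor / det for 3×3, or solve directly):
  Sigma^{-1} = [[0.129, 0, 0.0323],
 [0, 0.1429, 0],
 [0.0323, 0, 0.2581]].

Step 3 — form the quadratic (x - mu)^T · Sigma^{-1} · (x - mu):
  Sigma^{-1} · (x - mu) = (-0.129, 0.2857, -0.0323).
  (x - mu)^T · [Sigma^{-1} · (x - mu)] = (-1)·(-0.129) + (2)·(0.2857) + (0)·(-0.0323) = 0.7005.

Step 4 — take square root: d = √(0.7005) ≈ 0.8369.

d(x, mu) = √(0.7005) ≈ 0.8369


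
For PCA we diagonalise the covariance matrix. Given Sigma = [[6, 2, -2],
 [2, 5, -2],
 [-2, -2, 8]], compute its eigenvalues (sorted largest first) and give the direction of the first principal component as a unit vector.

Step 1 — characteristic polynomial p(λ) = det(λI - Sigma) = λ³ - tr·λ² + c_1·λ - det, where tr = trace, c_1 = sum of the principal 2×2 minors, det = det(Sigma):
  tr = 6 + 5 + 8 = 19,
  c_1 = (6·5 - (2)²) + (6·8 - (-2)²) + (5·8 - (-2)²) = 26 + 44 + 36 = 106,
  det = 6·(5·8 - (-2)²) - (2)·((2)·8 - (-2)·(-2)) + (-2)·((2)·(-2) - 5·(-2)) = 6·(36) - (2)·(12) + (-2)·(6) = 180.
  So p(λ) = λ³ - 19λ² + 106λ - 180.
Step 2 — look for an integer root (rational root theorem: any rational root is an integer divisor of 180). Testing λ = 5:
  p(5) = 125 - 475 + 530 - 180 = 0  ✓
  Dividing out (λ - 5): p(λ) = (λ - 5)(λ² - 14λ + 36).
Step 3 — remaining eigenvalues from the quadratic λ² - 14λ + 36 = 0:
  Δ = 14² - 4·36 = 196 - 144 = 52,  λ = (14 ± √52)/2 = (14 ± 7.2111)/2 ≈ 10.6056 or 3.3944.
  Sorted: λ_1 = 10.6056,  λ_2 = 5,  λ_3 = 3.3944  (check: sum = 19 = tr ✓).

Step 4 — unit eigenvector for λ_1 ≈ 10.6056: v spans the null space of (Sigma - λ_1 I), whose rows are
  r_1 = (-4.6056, 2, -2),  r_2 = (2, -5.6056, -2),  r_3 = (-2, -2, -2.6056).
  v is orthogonal to every row, so take v ∝ r_1 × r_2 = ((2)·(-2) - (-2)·(-5.6056), (-2)·(2) - (-4.6056)·(-2), (-4.6056)·(-5.6056) - (2)·(2)) ≈ (-15.2111, -13.2111, 21.8167).
  Rescale (multiply by -1 so the first nonzero entry is positive): u = (15.2111, 13.2111, -21.8167).
  ||u|| = √((15.2111)² + (13.2111)² + (-21.8167)²) = √(881.8773) ≈ 29.6964,  v_1 = u/||u|| ≈ (0.5122, 0.4449, -0.7347) (||v_1|| = 1).

λ_1 = 10.6056,  λ_2 = 5,  λ_3 = 3.3944;  v_1 ≈ (0.5122, 0.4449, -0.7347)


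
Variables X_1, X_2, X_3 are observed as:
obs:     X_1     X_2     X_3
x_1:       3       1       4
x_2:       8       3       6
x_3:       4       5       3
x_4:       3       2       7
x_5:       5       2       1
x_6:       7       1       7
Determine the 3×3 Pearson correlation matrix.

Step 1 — column means:
  mean(X_1) = (3 + 8 + 4 + 3 + 5 + 7) / 6 = 30/6 = 5
  mean(X_2) = (1 + 3 + 5 + 2 + 2 + 1) / 6 = 14/6 = 2.3333
  mean(X_3) = (4 + 6 + 3 + 7 + 1 + 7) / 6 = 28/6 = 4.6667

Step 2 — sample variances and covariances s[i,j] = (1/(n-1)) · Σ_k (x_{k,i} - mean_i) · (x_{k,j} - mean_j), with n-1 = 5:
  s[X_1,X_1] = ((-2)·(-2) + (3)·(3) + (-1)·(-1) + (-2)·(-2) + (0)·(0) + (2)·(2)) / 5 = 22/5 = 4.4
  s[X_1,X_2] = ((-2)·(-1.3333) + (3)·(0.6667) + (-1)·(2.6667) + (-2)·(-0.3333) + (0)·(-0.3333) + (2)·(-1.3333)) / 5 = 0/5 = 0
  s[X_1,X_3] = ((-2)·(-0.6667) + (3)·(1.3333) + (-1)·(-1.6667) + (-2)·(2.3333) + (0)·(-3.6667) + (2)·(2.3333)) / 5 = 7/5 = 1.4
  s[X_2,X_2] = ((-1.3333)·(-1.3333) + (0.6667)·(0.6667) + (2.6667)·(2.6667) + (-0.3333)·(-0.3333) + (-0.3333)·(-0.3333) + (-1.3333)·(-1.3333)) / 5 = 11.3333/5 = 2.2667
  s[X_2,X_3] = ((-1.3333)·(-0.6667) + (0.6667)·(1.3333) + (2.6667)·(-1.6667) + (-0.3333)·(2.3333) + (-0.3333)·(-3.6667) + (-1.3333)·(2.3333)) / 5 = -5.3333/5 = -1.0667
  s[X_3,X_3] = ((-0.6667)·(-0.6667) + (1.3333)·(1.3333) + (-1.6667)·(-1.6667) + (2.3333)·(2.3333) + (-3.6667)·(-3.6667) + (2.3333)·(2.3333)) / 5 = 29.3333/5 = 5.8667
  Sample standard deviations s_i = √(s[i,i]):
  s(X_1) = √(4.4) = 2.0976
  s(X_2) = √(2.2667) = 1.5055
  s(X_3) = √(5.8667) = 2.4221

Step 3 — r_{ij} = s_{ij} / (s_i · s_j):
  r[X_1,X_1] = 1 (diagonal).
  r[X_1,X_2] = 0 / (2.0976 · 1.5055) = 0 / 3.1581 = 0
  r[X_1,X_3] = 1.4 / (2.0976 · 2.4221) = 1.4 / 5.0807 = 0.2756
  r[X_2,X_2] = 1 (diagonal).
  r[X_2,X_3] = -1.0667 / (1.5055 · 2.4221) = -1.0667 / 3.6466 = -0.2925
  r[X_3,X_3] = 1 (diagonal).

R is symmetric with unit diagonal. Assembling:

R = [[1, 0, 0.2756],
 [0, 1, -0.2925],
 [0.2756, -0.2925, 1]]
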